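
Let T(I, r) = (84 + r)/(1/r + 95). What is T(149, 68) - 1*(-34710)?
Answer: 224271646/6461 ≈ 34712.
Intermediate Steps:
T(I, r) = (84 + r)/(95 + 1/r)
T(149, 68) - 1*(-34710) = 68*(84 + 68)/(1 + 95*68) - 1*(-34710) = 68*152/(1 + 6460) + 34710 = 68*152/6461 + 34710 = 68*(1/6461)*152 + 34710 = 10336/6461 + 34710 = 224271646/6461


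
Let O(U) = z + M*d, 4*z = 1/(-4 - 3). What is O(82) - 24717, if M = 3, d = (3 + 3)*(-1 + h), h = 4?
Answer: -690565/28 ≈ -24663.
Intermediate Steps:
d = 18 (d = (3 + 3)*(-1 + 4) = 6*3 = 18)
z = -1/28 (z = 1/(4*(-4 - 3)) = (¼)/(-7) = (¼)*(-⅐) = -1/28 ≈ -0.035714)
O(U) = 1511/28 (O(U) = -1/28 + 3*18 = -1/28 + 54 = 1511/28)
O(82) - 24717 = 1511/28 - 24717 = -690565/28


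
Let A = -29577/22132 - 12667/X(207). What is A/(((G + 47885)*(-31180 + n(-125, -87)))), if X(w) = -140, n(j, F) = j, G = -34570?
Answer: -17262829/80720453554125 ≈ -2.1386e-7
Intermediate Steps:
A = 17262829/193655 (A = -29577/22132 - 12667/(-140) = -29577*1/22132 - 12667*(-1/140) = -29577/22132 + 12667/140 = 17262829/193655 ≈ 89.142)
A/(((G + 47885)*(-31180 + n(-125, -87)))) = 17262829/(193655*(((-34570 + 47885)*(-31180 - 125)))) = 17262829/(193655*((13315*(-31305)))) = (17262829/193655)/(-416826075) = (17262829/193655)*(-1/416826075) = -17262829/80720453554125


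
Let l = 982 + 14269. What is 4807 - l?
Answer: -10444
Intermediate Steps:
l = 15251
4807 - l = 4807 - 1*15251 = 4807 - 15251 = -10444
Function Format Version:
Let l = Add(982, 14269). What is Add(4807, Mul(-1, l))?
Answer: -10444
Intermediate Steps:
l = 15251
Add(4807, Mul(-1, l)) = Add(4807, Mul(-1, 15251)) = Add(4807, -15251) = -10444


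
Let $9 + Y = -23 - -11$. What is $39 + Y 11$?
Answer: $-192$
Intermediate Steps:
$Y = -21$ ($Y = -9 - 12 = -21$)
$39 + Y 11 = 39 - 231 = -192$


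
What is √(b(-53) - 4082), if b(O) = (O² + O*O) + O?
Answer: √1483 ≈ 38.510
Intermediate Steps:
b(O) = O + 2*O² (b(O) = (O² + O²) + O = 2*O² + O = O + 2*O²)
√(b(-53) - 4082) = √(-53*(1 + 2*(-53)) - 4082) = √(-53*(1 - 106) - 4082) = √(-53*(-105) - 4082) = √(5565 - 4082) = √1483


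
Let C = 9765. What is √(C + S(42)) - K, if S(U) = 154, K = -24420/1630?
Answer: 2442/163 + √9919 ≈ 114.58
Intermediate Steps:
K = -2442/163 (K = -24420*1/1630 = -2442/163 ≈ -14.982)
√(C + S(42)) - K = √(9765 + 154) - 1*(-2442/163) = √9919 + 2442/163 = 2442/163 + √9919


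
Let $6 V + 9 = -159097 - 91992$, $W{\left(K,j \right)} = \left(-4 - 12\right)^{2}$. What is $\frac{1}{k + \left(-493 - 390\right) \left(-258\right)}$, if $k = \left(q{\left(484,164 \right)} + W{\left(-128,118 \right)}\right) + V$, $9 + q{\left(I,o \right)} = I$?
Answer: $\frac{3}{560086} \approx 5.3563 \cdot 10^{-6}$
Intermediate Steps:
$q{\left(I,o \right)} = -9 + I$
$W{\left(K,j \right)} = 256$ ($W{\left(K,j \right)} = \left(-16\right)^{2} = 256$)
$V = - \frac{125549}{3}$ ($V = - \frac{3}{2} + \frac{-159097 - 91992}{6} = - \frac{3}{2} + \frac{1}{6} \left(-251089\right) = - \frac{3}{2} - \frac{251089}{6} = - \frac{125549}{3} \approx -41850.0$)
$k = - \frac{123356}{3}$ ($k = \left(\left(-9 + 484\right) + 256\right) - \frac{125549}{3} = \left(475 + 256\right) - \frac{125549}{3} = 731 - \frac{125549}{3} = - \frac{123356}{3} \approx -41119.0$)
$\frac{1}{k + \left(-493 - 390\right) \left(-258\right)} = \frac{1}{- \frac{123356}{3} + \left(-493 - 390\right) \left(-258\right)} = \frac{1}{- \frac{123356}{3} - -227814} = \frac{1}{- \frac{123356}{3} + 227814} = \frac{1}{\frac{560086}{3}} = \frac{3}{560086}$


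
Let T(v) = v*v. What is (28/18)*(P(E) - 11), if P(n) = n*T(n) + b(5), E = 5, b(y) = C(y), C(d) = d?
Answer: 1666/9 ≈ 185.11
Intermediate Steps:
b(y) = y
T(v) = v**2
P(n) = 5 + n**3 (P(n) = n*n**2 + 5 = n**3 + 5 = 5 + n**3)
(28/18)*(P(E) - 11) = (28/18)*((5 + 5**3) - 11) = (28*(1/18))*((5 + 125) - 11) = 14*(130 - 11)/9 = (14/9)*119 = 1666/9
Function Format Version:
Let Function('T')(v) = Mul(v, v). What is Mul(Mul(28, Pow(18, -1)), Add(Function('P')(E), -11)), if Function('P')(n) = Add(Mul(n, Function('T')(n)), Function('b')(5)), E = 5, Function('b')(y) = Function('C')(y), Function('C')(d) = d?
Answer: Rational(1666, 9) ≈ 185.11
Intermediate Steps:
Function('b')(y) = y
Function('T')(v) = Pow(v, 2)
Function('P')(n) = Add(5, Pow(n, 3)) (Function('P')(n) = Add(Mul(n, Pow(n, 2)), 5) = Add(Pow(n, 3), 5) = Add(5, Pow(n, 3)))
Mul(Mul(28, Pow(18, -1)), Add(Function('P')(E), -11)) = Mul(Mul(28, Pow(18, -1)), Add(Add(5, Pow(5, 3)), -11)) = Mul(Mul(28, Rational(1, 18)), Add(Add(5, 125), -11)) = Mul(Rational(14, 9), Add(130, -11)) = Mul(Rational(14, 9), 119) = Rational(1666, 9)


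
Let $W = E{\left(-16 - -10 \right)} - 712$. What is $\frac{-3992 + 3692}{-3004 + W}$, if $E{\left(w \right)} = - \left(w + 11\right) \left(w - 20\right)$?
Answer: $\frac{150}{1793} \approx 0.083659$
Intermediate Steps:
$E{\left(w \right)} = - \left(-20 + w\right) \left(11 + w\right)$ ($E{\left(w \right)} = - \left(11 + w\right) \left(-20 + w\right) = - \left(-20 + w\right) \left(11 + w\right)$)
$W = -582$ ($W = \left(220 - \left(-16 - -10\right)^{2} + 9 \left(-16 - -10\right)\right) - 712 = \left(220 - \left(-16 + 10\right)^{2} + 9 \left(-16 + 10\right)\right) - 712 = \left(220 - \left(-6\right)^{2} + 9 \left(-6\right)\right) - 712 = \left(220 - 36 - 54\right) - 712 = 130 - 712 = -582$)
$\frac{-3992 + 3692}{-3004 + W} = \frac{-3992 + 3692}{-3004 - 582} = - \frac{300}{-3586} = \left(-300\right) \left(- \frac{1}{3586}\right) = \frac{150}{1793}$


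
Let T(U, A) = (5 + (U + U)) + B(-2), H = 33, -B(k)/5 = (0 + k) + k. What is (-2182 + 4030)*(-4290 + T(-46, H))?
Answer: -8051736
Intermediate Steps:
B(k) = -10*k (B(k) = -5*((0 + k) + k) = -5*(k + k) = -10*k)
T(U, A) = 25 + 2*U (T(U, A) = (5 + (U + U)) - 10*(-2) = (5 + 2*U) + 20 = 25 + 2*U)
(-2182 + 4030)*(-4290 + T(-46, H)) = (-2182 + 4030)*(-4290 + (25 + 2*(-46))) = 1848*(-4290 + (25 - 92)) = 1848*(-4290 - 67) = 1848*(-4357) = -8051736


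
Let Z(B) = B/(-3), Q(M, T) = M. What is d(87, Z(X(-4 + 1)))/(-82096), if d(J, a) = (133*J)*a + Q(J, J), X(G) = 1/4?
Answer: 3509/328384 ≈ 0.010686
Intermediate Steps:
X(G) = ¼
Z(B) = -B/3 (Z(B) = B*(-⅓) = -B/3)
d(J, a) = J + 133*J*a (d(J, a) = (133*J)*a + J = 133*J*a + J = J + 133*J*a)
d(87, Z(X(-4 + 1)))/(-82096) = (87*(1 + 133*(-⅓*¼)))/(-82096) = (87*(1 + 133*(-1/12)))*(-1/82096) = (87*(1 - 133/12))*(-1/82096) = (87*(-121/12))*(-1/82096) = -3509/4*(-1/82096) = 3509/328384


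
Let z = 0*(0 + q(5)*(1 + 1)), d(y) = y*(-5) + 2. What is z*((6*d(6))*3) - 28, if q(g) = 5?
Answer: -28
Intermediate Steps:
d(y) = 2 - 5*y (d(y) = -5*y + 2 = 2 - 5*y)
z = 0 (z = 0*(0 + 5*(1 + 1)) = 0*(0 + 5*2) = 0*(0 + 10) = 0*10 = 0)
z*((6*d(6))*3) - 28 = 0*((6*(2 - 5*6))*3) - 28 = 0*((6*(2 - 30))*3) - 28 = 0*((6*(-28))*3) - 28 = 0*(-168*3) - 28 = 0*(-504) - 28 = 0 - 28 = -28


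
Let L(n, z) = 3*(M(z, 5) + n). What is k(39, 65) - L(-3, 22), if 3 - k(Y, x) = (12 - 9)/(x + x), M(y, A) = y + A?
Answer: -8973/130 ≈ -69.023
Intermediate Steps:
M(y, A) = A + y
k(Y, x) = 3 - 3/(2*x) (k(Y, x) = 3 - (12 - 9)/(x + x) = 3 - 3/(2*x))
L(n, z) = 15 + 3*n + 3*z (L(n, z) = 3*((5 + z) + n) = 3*(5 + n + z) = 15 + 3*n + 3*z)
k(39, 65) - L(-3, 22) = (3 - 3/2/65) - (15 + 3*(-3) + 3*22) = (3 - 3/2*1/65) - (15 - 9 + 66) = (3 - 3/130) - 1*72 = 387/130 - 72 = -8973/130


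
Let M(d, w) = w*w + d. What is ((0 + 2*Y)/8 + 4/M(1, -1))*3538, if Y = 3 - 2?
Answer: 15921/2 ≈ 7960.5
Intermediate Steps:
Y = 1
M(d, w) = d + w**2 (M(d, w) = w**2 + d = d + w**2)
((0 + 2*Y)/8 + 4/M(1, -1))*3538 = ((0 + 2*1)/8 + 4/(1 + (-1)**2))*3538 = ((0 + 2)*(1/8) + 4/(1 + 1))*3538 = (2*(1/8) + 4/2)*3538 = (1/4 + 4*(1/2))*3538 = (1/4 + 2)*3538 = (9/4)*3538 = 15921/2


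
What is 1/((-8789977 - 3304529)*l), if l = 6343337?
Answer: -1/76719527406522 ≈ -1.3034e-14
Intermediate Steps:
1/((-8789977 - 3304529)*l) = 1/(-8789977 - 3304529*6343337) = (1/6343337)/(-12094506) = -1/12094506*1/6343337 = -1/76719527406522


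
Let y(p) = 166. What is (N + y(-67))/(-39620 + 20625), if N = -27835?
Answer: 27669/18995 ≈ 1.4566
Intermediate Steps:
(N + y(-67))/(-39620 + 20625) = (-27835 + 166)/(-39620 + 20625) = -27669/(-18995) = -27669*(-1/18995) = 27669/18995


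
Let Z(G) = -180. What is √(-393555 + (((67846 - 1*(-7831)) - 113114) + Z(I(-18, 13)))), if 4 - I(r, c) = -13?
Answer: 6*I*√11977 ≈ 656.64*I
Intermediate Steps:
I(r, c) = 17 (I(r, c) = 4 - 1*(-13) = 4 + 13 = 17)
√(-393555 + (((67846 - 1*(-7831)) - 113114) + Z(I(-18, 13)))) = √(-393555 + (((67846 - 1*(-7831)) - 113114) - 180)) = √(-393555 + (((67846 + 7831) - 113114) - 180)) = √(-393555 + ((75677 - 113114) - 180)) = √(-393555 + (-37437 - 180)) = √(-393555 - 37617) = √(-431172) = 6*I*√11977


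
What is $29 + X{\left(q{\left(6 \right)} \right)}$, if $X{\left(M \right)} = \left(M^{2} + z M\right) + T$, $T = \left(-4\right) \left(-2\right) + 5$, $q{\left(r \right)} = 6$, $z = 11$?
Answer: $144$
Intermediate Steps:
$T = 13$ ($T = 8 + 5 = 13$)
$X{\left(M \right)} = 13 + M^{2} + 11 M$ ($X{\left(M \right)} = \left(M^{2} + 11 M\right) + 13 = 13 + M^{2} + 11 M$)
$29 + X{\left(q{\left(6 \right)} \right)} = 29 + \left(13 + 6^{2} + 11 \cdot 6\right) = 29 + \left(13 + 36 + 66\right) = 29 + 115 = 144$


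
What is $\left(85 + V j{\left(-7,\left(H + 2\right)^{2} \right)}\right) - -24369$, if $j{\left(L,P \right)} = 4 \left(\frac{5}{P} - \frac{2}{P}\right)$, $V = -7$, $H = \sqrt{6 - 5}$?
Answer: $\frac{73334}{3} \approx 24445.0$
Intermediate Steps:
$H = 1$ ($H = \sqrt{1} = 1$)
$j{\left(L,P \right)} = \frac{12}{P}$ ($j{\left(L,P \right)} = 4 \frac{3}{P} = \frac{12}{P}$)
$\left(85 + V j{\left(-7,\left(H + 2\right)^{2} \right)}\right) - -24369 = \left(85 - 7 \frac{12}{\left(1 + 2\right)^{2}}\right) - -24369 = \left(85 - 7 \frac{12}{3^{2}}\right) + 24369 = \left(85 - 7 \cdot \frac{12}{9}\right) + 24369 = \left(85 - 7 \cdot 12 \cdot \frac{1}{9}\right) + 24369 = \left(85 - \frac{28}{3}\right) + 24369 = \frac{227}{3} + 24369 = \frac{73334}{3}$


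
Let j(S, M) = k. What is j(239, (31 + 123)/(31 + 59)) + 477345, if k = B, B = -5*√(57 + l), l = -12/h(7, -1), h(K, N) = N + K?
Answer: 477345 - 5*√55 ≈ 4.7731e+5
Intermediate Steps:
h(K, N) = K + N
l = -2 (l = -12/(7 - 1) = -12/6 = -12*⅙ = -2)
B = -5*√55 (B = -5*√(57 - 2) = -5*√55 ≈ -37.081)
k = -5*√55 ≈ -37.081
j(S, M) = -5*√55
j(239, (31 + 123)/(31 + 59)) + 477345 = -5*√55 + 477345 = 477345 - 5*√55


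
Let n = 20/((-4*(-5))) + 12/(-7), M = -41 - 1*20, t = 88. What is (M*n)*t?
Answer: 26840/7 ≈ 3834.3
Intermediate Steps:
M = -61 (M = -41 - 20 = -61)
n = -5/7 (n = 20/20 + 12*(-⅐) = 20*(1/20) - 12/7 = 1 - 12/7 = -5/7 ≈ -0.71429)
(M*n)*t = -61*(-5/7)*88 = (305/7)*88 = 26840/7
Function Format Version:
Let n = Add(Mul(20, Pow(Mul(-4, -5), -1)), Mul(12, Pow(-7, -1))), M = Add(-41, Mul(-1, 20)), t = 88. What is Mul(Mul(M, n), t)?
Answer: Rational(26840, 7) ≈ 3834.3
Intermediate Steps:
M = -61 (M = Add(-41, -20) = -61)
n = Rational(-5, 7) (n = Add(Mul(20, Pow(20, -1)), Mul(12, Rational(-1, 7))) = Add(Mul(20, Rational(1, 20)), Rational(-12, 7)) = Add(1, Rational(-12, 7)) = Rational(-5, 7) ≈ -0.71429)
Mul(Mul(M, n), t) = Mul(Mul(-61, Rational(-5, 7)), 88) = Mul(Rational(305, 7), 88) = Rational(26840, 7)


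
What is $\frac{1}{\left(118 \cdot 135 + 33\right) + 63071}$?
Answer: $\frac{1}{79034} \approx 1.2653 \cdot 10^{-5}$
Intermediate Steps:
$\frac{1}{\left(118 \cdot 135 + 33\right) + 63071} = \frac{1}{\left(15930 + 33\right) + 63071} = \frac{1}{15963 + 63071} = \frac{1}{79034}$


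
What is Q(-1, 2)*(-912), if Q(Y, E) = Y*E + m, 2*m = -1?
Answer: 2280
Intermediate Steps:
m = -½ (m = (½)*(-1) = -½ ≈ -0.50000)
Q(Y, E) = -½ + E*Y (Q(Y, E) = Y*E - ½ = E*Y - ½ = -½ + E*Y)
Q(-1, 2)*(-912) = (-½ + 2*(-1))*(-912) = (-½ - 2)*(-912) = -5/2*(-912) = 2280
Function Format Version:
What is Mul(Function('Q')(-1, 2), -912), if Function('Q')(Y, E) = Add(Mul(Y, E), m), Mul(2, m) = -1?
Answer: 2280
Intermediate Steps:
m = Rational(-1, 2) (m = Mul(Rational(1, 2), -1) = Rational(-1, 2) ≈ -0.50000)
Function('Q')(Y, E) = Add(Rational(-1, 2), Mul(E, Y)) (Function('Q')(Y, E) = Add(Mul(Y, E), Rational(-1, 2)) = Add(Mul(E, Y), Rational(-1, 2)) = Add(Rational(-1, 2), Mul(E, Y)))
Mul(Function('Q')(-1, 2), -912) = Mul(Add(Rational(-1, 2), Mul(2, -1)), -912) = Mul(Add(Rational(-1, 2), -2), -912) = Mul(Rational(-5, 2), -912) = 2280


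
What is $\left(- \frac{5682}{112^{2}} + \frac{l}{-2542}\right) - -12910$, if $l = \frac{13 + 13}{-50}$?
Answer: $\frac{2572779815993}{199292800} \approx 12910.0$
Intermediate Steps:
$l = - \frac{13}{25}$ ($l = 26 \left(- \frac{1}{50}\right) = - \frac{13}{25} \approx -0.52$)
$\left(- \frac{5682}{112^{2}} + \frac{l}{-2542}\right) - -12910 = \left(- \frac{5682}{112^{2}} - \frac{13}{25 \left(-2542\right)}\right) - -12910 = \left(- \frac{5682}{12544} - - \frac{13}{63550}\right) + 12910 = \left(\left(-5682\right) \frac{1}{12544} + \frac{13}{63550}\right) + 12910 = \left(- \frac{2841}{6272} + \frac{13}{63550}\right) + 12910 = - \frac{90232007}{199292800} + 12910 = \frac{2572779815993}{199292800}$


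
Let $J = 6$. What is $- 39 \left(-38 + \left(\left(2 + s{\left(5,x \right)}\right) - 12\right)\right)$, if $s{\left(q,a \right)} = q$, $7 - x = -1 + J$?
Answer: $1677$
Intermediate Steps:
$x = 2$ ($x = 7 - \left(-1 + 6\right) = 7 - 5 = 2$)
$- 39 \left(-38 + \left(\left(2 + s{\left(5,x \right)}\right) - 12\right)\right) = - 39 \left(-38 + \left(\left(2 + 5\right) - 12\right)\right) = - 39 \left(-38 + \left(7 - 12\right)\right) = - 39 \left(-38 - 5\right) = \left(-39\right) \left(-43\right) = 1677$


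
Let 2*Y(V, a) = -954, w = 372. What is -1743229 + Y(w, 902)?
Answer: -1743706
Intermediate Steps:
Y(V, a) = -477 (Y(V, a) = (1/2)*(-954) = -477)
-1743229 + Y(w, 902) = -1743229 - 477 = -1743706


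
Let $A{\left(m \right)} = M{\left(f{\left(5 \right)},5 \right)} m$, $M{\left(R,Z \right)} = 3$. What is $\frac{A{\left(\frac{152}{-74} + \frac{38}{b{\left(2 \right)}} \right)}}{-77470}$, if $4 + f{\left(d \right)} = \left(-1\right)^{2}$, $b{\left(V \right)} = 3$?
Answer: $- \frac{589}{1433195} \approx -0.00041097$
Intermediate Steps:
$f{\left(d \right)} = -3$ ($f{\left(d \right)} = -4 + \left(-1\right)^{2} = -4 + 1 = -3$)
$A{\left(m \right)} = 3 m$
$\frac{A{\left(\frac{152}{-74} + \frac{38}{b{\left(2 \right)}} \right)}}{-77470} = \frac{3 \left(\frac{152}{-74} + \frac{38}{3}\right)}{-77470} = 3 \left(152 \left(- \frac{1}{74}\right) + 38 \cdot \frac{1}{3}\right) \left(- \frac{1}{77470}\right) = 3 \left(- \frac{76}{37} + \frac{38}{3}\right) \left(- \frac{1}{77470}\right) = 3 \cdot \frac{1178}{111} \left(- \frac{1}{77470}\right) = \frac{1178}{37} \left(- \frac{1}{77470}\right) = - \frac{589}{1433195}$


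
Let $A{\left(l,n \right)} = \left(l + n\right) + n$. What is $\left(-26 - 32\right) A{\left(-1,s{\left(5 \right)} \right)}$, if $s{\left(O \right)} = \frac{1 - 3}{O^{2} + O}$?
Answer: $\frac{986}{15} \approx 65.733$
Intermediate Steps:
$s{\left(O \right)} = - \frac{2}{O + O^{2}}$
$A{\left(l,n \right)} = l + 2 n$
$\left(-26 - 32\right) A{\left(-1,s{\left(5 \right)} \right)} = \left(-26 - 32\right) \left(-1 + 2 \left(- \frac{2}{5 \left(1 + 5\right)}\right)\right) = - 58 \left(-1 + 2 \left(\left(-2\right) \frac{1}{5} \cdot \frac{1}{6}\right)\right) = - 58 \left(-1 + 2 \left(- \frac{1}{15}\right)\right) = - 58 \left(-1 - \frac{2}{15}\right) = \left(-58\right) \left(- \frac{17}{15}\right) = \frac{986}{15}$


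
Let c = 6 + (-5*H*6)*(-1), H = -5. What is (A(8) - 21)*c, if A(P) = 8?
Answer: 1872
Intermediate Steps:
c = -144 (c = 6 + (-5*(-5)*6)*(-1) = 6 + (25*6)*(-1) = 6 + 150*(-1) = 6 - 150 = -144)
(A(8) - 21)*c = (8 - 21)*(-144) = -13*(-144) = 1872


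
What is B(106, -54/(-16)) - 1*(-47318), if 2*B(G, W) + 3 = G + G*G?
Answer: 105975/2 ≈ 52988.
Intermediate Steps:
B(G, W) = -3/2 + G/2 + G**2/2 (B(G, W) = -3/2 + (G + G*G)/2 = -3/2 + (G + G**2)/2 = -3/2 + (G/2 + G**2/2) = -3/2 + G/2 + G**2/2)
B(106, -54/(-16)) - 1*(-47318) = (-3/2 + (1/2)*106 + (1/2)*106**2) - 1*(-47318) = (-3/2 + 53 + (1/2)*11236) + 47318 = (-3/2 + 53 + 5618) + 47318 = 11339/2 + 47318 = 105975/2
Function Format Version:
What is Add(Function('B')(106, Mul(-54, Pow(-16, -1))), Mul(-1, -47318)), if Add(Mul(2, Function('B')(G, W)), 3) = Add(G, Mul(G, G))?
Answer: Rational(105975, 2) ≈ 52988.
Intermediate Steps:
Function('B')(G, W) = Add(Rational(-3, 2), Mul(Rational(1, 2), G), Mul(Rational(1, 2), Pow(G, 2))) (Function('B')(G, W) = Add(Rational(-3, 2), Mul(Rational(1, 2), Add(G, Mul(G, G)))) = Add(Rational(-3, 2), Mul(Rational(1, 2), Add(G, Pow(G, 2)))) = Add(Rational(-3, 2), Add(Mul(Rational(1, 2), G), Mul(Rational(1, 2), Pow(G, 2)))) = Add(Rational(-3, 2), Mul(Rational(1, 2), G), Mul(Rational(1, 2), Pow(G, 2))))
Add(Function('B')(106, Mul(-54, Pow(-16, -1))), Mul(-1, -47318)) = Add(Add(Rational(-3, 2), Mul(Rational(1, 2), 106), Mul(Rational(1, 2), Pow(106, 2))), Mul(-1, -47318)) = Add(Add(Rational(-3, 2), 53, Mul(Rational(1, 2), 11236)), 47318) = Add(Add(Rational(-3, 2), 53, 5618), 47318) = Add(Rational(11339, 2), 47318) = Rational(105975, 2)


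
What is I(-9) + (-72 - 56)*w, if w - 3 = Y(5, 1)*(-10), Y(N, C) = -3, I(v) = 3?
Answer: -4221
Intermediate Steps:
w = 33 (w = 3 - 3*(-10) = 3 + 30 = 33)
I(-9) + (-72 - 56)*w = 3 + (-72 - 56)*33 = 3 - 128*33 = 3 - 4224 = -4221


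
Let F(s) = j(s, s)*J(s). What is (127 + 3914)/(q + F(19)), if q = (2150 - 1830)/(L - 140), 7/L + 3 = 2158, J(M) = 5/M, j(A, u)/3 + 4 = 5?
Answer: -23163686847/8577005 ≈ -2700.7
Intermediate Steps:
j(A, u) = 3 (j(A, u) = -12 + 3*5 = -12 + 15 = 3)
L = 7/2155 (L = 7/(-3 + 2158) = 7/2155 ≈ 0.0032483)
q = -689600/301693 (q = (2150 - 1830)/(7/2155 - 140) = 320/(-301693/2155) = 320*(-2155/301693) = -689600/301693 ≈ -2.2858)
F(s) = 15/s (F(s) = 3*(5/s) = 15/s)
(127 + 3914)/(q + F(19)) = (127 + 3914)/(-689600/301693 + 15/19) = 4041/(-689600/301693 + 15*(1/19)) = 4041/(-689600/301693 + 15/19) = 4041/(-8577005/5732167) = 4041*(-5732167/8577005) = -23163686847/8577005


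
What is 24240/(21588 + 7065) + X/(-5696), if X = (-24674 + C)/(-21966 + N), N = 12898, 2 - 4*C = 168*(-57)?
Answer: 834259877471/986643667456 ≈ 0.84555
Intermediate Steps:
C = 4789/2 (C = ½ - 42*(-57) = ½ - ¼*(-9576) = ½ + 2394 = 4789/2 ≈ 2394.5)
X = 44559/18136 (X = (-24674 + 4789/2)/(-21966 + 12898) = -44559/2/(-9068) = -44559/2*(-1/9068) = 44559/18136 ≈ 2.4569)
24240/(21588 + 7065) + X/(-5696) = 24240/(21588 + 7065) + (44559/18136)/(-5696) = 24240/28653 + (44559/18136)*(-1/5696) = 24240*(1/28653) - 44559/103302656 = 8080/9551 - 44559/103302656 = 834259877471/986643667456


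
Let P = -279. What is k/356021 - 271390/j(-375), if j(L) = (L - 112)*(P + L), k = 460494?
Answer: 25022939411/56695988229 ≈ 0.44135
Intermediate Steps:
j(L) = (-279 + L)*(-112 + L) (j(L) = (L - 112)*(-279 + L) = (-112 + L)*(-279 + L) = (-279 + L)*(-112 + L))
k/356021 - 271390/j(-375) = 460494/356021 - 271390/(31248 + (-375)**2 - 391*(-375)) = 460494*(1/356021) - 271390/(31248 + 140625 + 146625) = 460494/356021 - 271390/318498 = 460494/356021 - 271390*1/318498 = 460494/356021 - 135695/159249 = 25022939411/56695988229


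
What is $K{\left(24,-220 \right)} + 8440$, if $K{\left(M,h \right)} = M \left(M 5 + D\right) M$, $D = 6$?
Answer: $81016$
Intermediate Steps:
$K{\left(M,h \right)} = M^{2} \left(6 + 5 M\right)$ ($K{\left(M,h \right)} = M \left(M 5 + 6\right) M = M \left(5 M + 6\right) M = M \left(6 + 5 M\right) M = M^{2} \left(6 + 5 M\right)$)
$K{\left(24,-220 \right)} + 8440 = 24^{2} \left(6 + 5 \cdot 24\right) + 8440 = 576 \left(6 + 120\right) + 8440 = 576 \cdot 126 + 8440 = 72576 + 8440 = 81016$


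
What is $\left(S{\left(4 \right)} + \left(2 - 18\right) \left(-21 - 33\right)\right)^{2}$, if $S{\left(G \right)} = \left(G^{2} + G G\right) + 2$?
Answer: $806404$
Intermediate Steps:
$S{\left(G \right)} = 2 + 2 G^{2}$ ($S{\left(G \right)} = \left(G^{2} + G^{2}\right) + 2 = 2 G^{2} + 2 = 2 + 2 G^{2}$)
$\left(S{\left(4 \right)} + \left(2 - 18\right) \left(-21 - 33\right)\right)^{2} = \left(\left(2 + 2 \cdot 4^{2}\right) + \left(2 - 18\right) \left(-21 - 33\right)\right)^{2} = \left(\left(2 + 2 \cdot 16\right) - -864\right)^{2} = \left(\left(2 + 32\right) + 864\right)^{2} = \left(34 + 864\right)^{2} = 898^{2} = 806404$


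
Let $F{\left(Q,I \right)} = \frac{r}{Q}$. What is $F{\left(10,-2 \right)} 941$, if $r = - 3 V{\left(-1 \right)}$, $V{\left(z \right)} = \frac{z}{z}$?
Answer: $- \frac{2823}{10} \approx -282.3$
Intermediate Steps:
$V{\left(z \right)} = 1$
$r = -3$ ($r = \left(-3\right) 1 = -3$)
$F{\left(Q,I \right)} = - \frac{3}{Q}$
$F{\left(10,-2 \right)} 941 = - \frac{3}{10} \cdot 941 = \left(-3\right) \frac{1}{10} \cdot 941 = \left(- \frac{3}{10}\right) 941 = - \frac{2823}{10}$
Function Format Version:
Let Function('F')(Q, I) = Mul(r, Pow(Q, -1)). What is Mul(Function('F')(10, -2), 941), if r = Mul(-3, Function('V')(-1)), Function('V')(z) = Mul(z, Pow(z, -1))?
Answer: Rational(-2823, 10) ≈ -282.30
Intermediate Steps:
Function('V')(z) = 1
r = -3 (r = Mul(-3, 1) = -3)
Function('F')(Q, I) = Mul(-3, Pow(Q, -1))
Mul(Function('F')(10, -2), 941) = Mul(Mul(-3, Pow(10, -1)), 941) = Mul(Mul(-3, Rational(1, 10)), 941) = Mul(Rational(-3, 10), 941) = Rational(-2823, 10)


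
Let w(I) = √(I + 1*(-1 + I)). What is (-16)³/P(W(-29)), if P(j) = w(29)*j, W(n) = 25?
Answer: -4096*√57/1425 ≈ -21.701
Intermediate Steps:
w(I) = √(-1 + 2*I) (w(I) = √(I + (-1 + I)) = √(-1 + 2*I))
P(j) = j*√57 (P(j) = √(-1 + 2*29)*j = √(-1 + 58)*j = √57*j = j*√57)
(-16)³/P(W(-29)) = (-16)³/((25*√57)) = -4096*√57/1425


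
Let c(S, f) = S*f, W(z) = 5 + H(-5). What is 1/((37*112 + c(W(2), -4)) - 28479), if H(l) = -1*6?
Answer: -1/24331 ≈ -4.1100e-5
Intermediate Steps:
H(l) = -6
W(z) = -1 (W(z) = 5 - 6 = -1)
1/((37*112 + c(W(2), -4)) - 28479) = 1/((37*112 - 1*(-4)) - 28479) = 1/((4144 + 4) - 28479) = 1/(4148 - 28479) = 1/(-24331) = -1/24331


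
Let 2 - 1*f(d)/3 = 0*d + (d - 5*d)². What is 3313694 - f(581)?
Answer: 19516616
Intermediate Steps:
f(d) = 6 - 48*d² (f(d) = 6 - 3*(0*d + (d - 5*d)²) = 6 - 3*(0 + (-4*d)²) = 6 - 3*(0 + 16*d²) = 6 - 48*d²)
3313694 - f(581) = 3313694 - (6 - 48*581²) = 3313694 - (6 - 48*337561) = 3313694 - (6 - 16202928) = 3313694 - 1*(-16202922) = 3313694 + 16202922 = 19516616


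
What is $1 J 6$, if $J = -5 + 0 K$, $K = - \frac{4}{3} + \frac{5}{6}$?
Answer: $-30$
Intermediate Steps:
$K = - \frac{1}{2}$ ($K = \left(-4\right) \frac{1}{3} + 5 \cdot \frac{1}{6} = - \frac{4}{3} + \frac{5}{6} = - \frac{1}{2} \approx -0.5$)
$J = -5$ ($J = -5 + 0 \left(- \frac{1}{2}\right) = -5 + 0 = -5$)
$1 J 6 = 1 \left(-5\right) 6 = \left(-5\right) 6 = -30$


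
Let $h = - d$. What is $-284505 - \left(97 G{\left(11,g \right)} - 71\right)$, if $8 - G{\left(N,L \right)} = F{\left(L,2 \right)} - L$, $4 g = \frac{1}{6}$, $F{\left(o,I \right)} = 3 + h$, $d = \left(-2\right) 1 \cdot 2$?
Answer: $- \frac{6828841}{24} \approx -2.8454 \cdot 10^{5}$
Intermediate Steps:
$d = -4$ ($d = \left(-2\right) 2 = -4$)
$h = 4$ ($h = \left(-1\right) \left(-4\right) = 4$)
$F{\left(o,I \right)} = 7$ ($F{\left(o,I \right)} = 3 + 4 = 7$)
$g = \frac{1}{24}$ ($g = \frac{1}{4 \cdot 6} = \frac{1}{4} \cdot \frac{1}{6} = \frac{1}{24} \approx 0.041667$)
$G{\left(N,L \right)} = 1 + L$ ($G{\left(N,L \right)} = 8 - \left(7 - L\right) = 8 + \left(-7 + L\right) = 1 + L$)
$-284505 - \left(97 G{\left(11,g \right)} - 71\right) = -284505 - \left(97 \left(1 + \frac{1}{24}\right) - 71\right) = -284505 - \left(97 \cdot \frac{25}{24} - 71\right) = -284505 - \left(\frac{2425}{24} - 71\right) = -284505 - \frac{721}{24} = - \frac{6828841}{24}$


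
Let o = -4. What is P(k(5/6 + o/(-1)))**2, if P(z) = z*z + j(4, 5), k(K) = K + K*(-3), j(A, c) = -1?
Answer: 692224/81 ≈ 8546.0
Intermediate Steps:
k(K) = -2*K (k(K) = K - 3*K = -2*K)
P(z) = -1 + z**2 (P(z) = z*z - 1 = z**2 - 1 = -1 + z**2)
P(k(5/6 + o/(-1)))**2 = (-1 + (-2*(5/6 - 4/(-1)))**2)**2 = (-1 + (-2*(5*(1/6) - 4*(-1)))**2)**2 = (-1 + (-2*(5/6 + 4))**2)**2 = (-1 + (-2*29/6)**2)**2 = (-1 + (-29/3)**2)**2 = (-1 + 841/9)**2 = (832/9)**2 = 692224/81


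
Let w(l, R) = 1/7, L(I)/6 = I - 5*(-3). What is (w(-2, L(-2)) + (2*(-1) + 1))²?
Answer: 36/49 ≈ 0.73469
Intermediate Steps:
L(I) = 90 + 6*I (L(I) = 6*(I - 5*(-3)) = 6*(I + 15) = 6*(15 + I) = 90 + 6*I)
w(l, R) = ⅐
(w(-2, L(-2)) + (2*(-1) + 1))² = (⅐ + (2*(-1) + 1))² = (⅐ + (-2 + 1))² = (⅐ - 1)² = (-6/7)² = 36/49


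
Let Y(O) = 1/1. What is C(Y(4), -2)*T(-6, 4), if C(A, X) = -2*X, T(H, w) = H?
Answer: -24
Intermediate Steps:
Y(O) = 1
C(Y(4), -2)*T(-6, 4) = -2*(-2)*(-6) = 4*(-6) = -24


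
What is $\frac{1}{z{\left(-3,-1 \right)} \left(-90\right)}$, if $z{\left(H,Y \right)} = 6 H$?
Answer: $\frac{1}{1620} \approx 0.00061728$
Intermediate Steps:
$\frac{1}{z{\left(-3,-1 \right)} \left(-90\right)} = \frac{1}{6 \left(-3\right) \left(-90\right)} = \frac{1}{\left(-18\right) \left(-90\right)} = \frac{1}{1620}$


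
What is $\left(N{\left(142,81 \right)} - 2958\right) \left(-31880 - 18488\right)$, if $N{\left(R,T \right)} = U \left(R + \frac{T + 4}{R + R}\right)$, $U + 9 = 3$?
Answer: $\frac{13631469600}{71} \approx 1.9199 \cdot 10^{8}$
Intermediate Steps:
$U = -6$ ($U = -9 + 3 = -6$)
$N{\left(R,T \right)} = - 6 R - \frac{3 \left(4 + T\right)}{R}$ ($N{\left(R,T \right)} = - 6 \left(R + \frac{T + 4}{R + R}\right) = - 6 \left(R + \frac{4 + T}{2 R}\right) = - 6 R - \frac{3 \left(4 + T\right)}{R}$)
$\left(N{\left(142,81 \right)} - 2958\right) \left(-31880 - 18488\right) = \left(\frac{3 \left(-4 - 81 - 2 \cdot 142^{2}\right)}{142} - 2958\right) \left(-31880 - 18488\right) = \left(3 \cdot \frac{1}{142} \left(-4 - 81 - 40328\right) - 2958\right) \left(-31880 + \left(-22828 + 4340\right)\right) = \left(3 \cdot \frac{1}{142} \left(-4 - 81 - 40328\right) - 2958\right) \left(-31880 - 18488\right) = \left(3 \cdot \frac{1}{142} \left(-40413\right) - 2958\right) \left(-50368\right) = \left(- \frac{121239}{142} - 2958\right) \left(-50368\right) = \left(- \frac{541275}{142}\right) \left(-50368\right) = \frac{13631469600}{71}$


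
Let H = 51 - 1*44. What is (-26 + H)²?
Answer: 361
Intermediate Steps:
H = 7 (H = 51 - 44 = 7)
(-26 + H)² = (-26 + 7)² = (-19)² = 361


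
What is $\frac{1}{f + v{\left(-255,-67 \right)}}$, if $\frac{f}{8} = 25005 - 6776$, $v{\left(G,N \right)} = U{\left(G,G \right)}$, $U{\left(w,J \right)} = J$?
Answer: $\frac{1}{145577} \approx 6.8692 \cdot 10^{-6}$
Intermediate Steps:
$v{\left(G,N \right)} = G$
$f = 145832$ ($f = 8 \left(25005 - 6776\right) = 8 \cdot 18229 = 145832$)
$\frac{1}{f + v{\left(-255,-67 \right)}} = \frac{1}{145832 - 255} = \frac{1}{145577}$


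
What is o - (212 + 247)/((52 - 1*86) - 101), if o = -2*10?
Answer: -83/5 ≈ -16.600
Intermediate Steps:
o = -20
o - (212 + 247)/((52 - 1*86) - 101) = -20 - (212 + 247)/((52 - 1*86) - 101) = -20 - 459/((52 - 86) - 101) = -20 - 459/(-34 - 101) = -20 - 459/(-135) = -20 - 459*(-1)/135 = -20 - 1*(-17/5) = -20 + 17/5 = -83/5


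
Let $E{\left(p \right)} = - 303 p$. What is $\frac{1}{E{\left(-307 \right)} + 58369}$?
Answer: $\frac{1}{151390} \approx 6.6055 \cdot 10^{-6}$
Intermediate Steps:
$\frac{1}{E{\left(-307 \right)} + 58369} = \frac{1}{\left(-303\right) \left(-307\right) + 58369} = \frac{1}{93021 + 58369} = \frac{1}{151390}$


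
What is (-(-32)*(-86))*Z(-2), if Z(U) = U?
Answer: 5504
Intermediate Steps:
(-(-32)*(-86))*Z(-2) = -(-32)*(-86)*(-2) = -32*86*(-2) = -2752*(-2) = 5504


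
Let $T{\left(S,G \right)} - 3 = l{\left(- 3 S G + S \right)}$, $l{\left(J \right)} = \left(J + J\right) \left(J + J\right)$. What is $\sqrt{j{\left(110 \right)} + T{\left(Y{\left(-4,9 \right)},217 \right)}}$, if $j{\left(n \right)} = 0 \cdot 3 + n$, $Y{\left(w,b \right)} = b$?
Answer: $\sqrt{136890113} \approx 11700.0$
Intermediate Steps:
$j{\left(n \right)} = n$ ($j{\left(n \right)} = 0 + n = n$)
$l{\left(J \right)} = 4 J^{2}$ ($l{\left(J \right)} = 2 J 2 J = 4 J^{2}$)
$T{\left(S,G \right)} = 3 + 4 \left(S - 3 G S\right)^{2}$ ($T{\left(S,G \right)} = 3 + 4 \left(- 3 S G + S\right)^{2} = 3 + 4 \left(- 3 G S + S\right)^{2} = 3 + 4 \left(S - 3 G S\right)^{2}$)
$\sqrt{j{\left(110 \right)} + T{\left(Y{\left(-4,9 \right)},217 \right)}} = \sqrt{110 + \left(3 + 4 \cdot 9^{2} \left(-1 + 3 \cdot 217\right)^{2}\right)} = \sqrt{110 + \left(3 + 4 \cdot 81 \left(-1 + 651\right)^{2}\right)} = \sqrt{110 + \left(3 + 4 \cdot 81 \cdot 650^{2}\right)} = \sqrt{110 + \left(3 + 4 \cdot 81 \cdot 422500\right)} = \sqrt{110 + \left(3 + 136890000\right)} = \sqrt{110 + 136890003} = \sqrt{136890113}$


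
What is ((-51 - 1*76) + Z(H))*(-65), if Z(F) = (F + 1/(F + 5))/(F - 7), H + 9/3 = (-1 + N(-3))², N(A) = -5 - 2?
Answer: 29159065/3564 ≈ 8181.6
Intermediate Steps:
N(A) = -7
H = 61 (H = -3 + (-1 - 7)² = -3 + (-8)² = -3 + 64 = 61)
Z(F) = (F + 1/(5 + F))/(-7 + F)
((-51 - 1*76) + Z(H))*(-65) = ((-51 - 1*76) + (1 + 61² + 5*61)/(-35 + 61² - 2*61))*(-65) = ((-51 - 76) + (1 + 3721 + 305)/(-35 + 3721 - 122))*(-65) = (-127 + 4027/3564)*(-65) = -448601/3564*(-65) = 29159065/3564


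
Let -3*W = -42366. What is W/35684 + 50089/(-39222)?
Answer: -154185349/174949731 ≈ -0.88131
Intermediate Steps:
W = 14122 (W = -⅓*(-42366) = 14122)
W/35684 + 50089/(-39222) = 14122/35684 + 50089/(-39222) = 14122*(1/35684) + 50089*(-1/39222) = 7061/17842 - 50089/39222 = -154185349/174949731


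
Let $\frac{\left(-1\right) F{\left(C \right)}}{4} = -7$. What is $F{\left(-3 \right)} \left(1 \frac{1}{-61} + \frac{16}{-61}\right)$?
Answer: $- \frac{476}{61} \approx -7.8033$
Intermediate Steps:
$F{\left(C \right)} = 28$ ($F{\left(C \right)} = \left(-4\right) \left(-7\right) = 28$)
$F{\left(-3 \right)} \left(1 \frac{1}{-61} + \frac{16}{-61}\right) = 28 \left(1 \frac{1}{-61} + \frac{16}{-61}\right) = 28 \left(1 \left(- \frac{1}{61}\right) + 16 \left(- \frac{1}{61}\right)\right) = 28 \left(- \frac{1}{61} - \frac{16}{61}\right) = 28 \left(- \frac{17}{61}\right) = - \frac{476}{61}$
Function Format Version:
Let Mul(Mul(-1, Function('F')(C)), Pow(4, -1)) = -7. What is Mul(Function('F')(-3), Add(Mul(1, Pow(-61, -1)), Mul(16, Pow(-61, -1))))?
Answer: Rational(-476, 61) ≈ -7.8033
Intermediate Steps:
Function('F')(C) = 28 (Function('F')(C) = Mul(-4, -7) = 28)
Mul(Function('F')(-3), Add(Mul(1, Pow(-61, -1)), Mul(16, Pow(-61, -1)))) = Mul(28, Add(Mul(1, Pow(-61, -1)), Mul(16, Pow(-61, -1)))) = Mul(28, Add(Mul(1, Rational(-1, 61)), Mul(16, Rational(-1, 61)))) = Mul(28, Add(Rational(-1, 61), Rational(-16, 61))) = Mul(28, Rational(-17, 61)) = Rational(-476, 61)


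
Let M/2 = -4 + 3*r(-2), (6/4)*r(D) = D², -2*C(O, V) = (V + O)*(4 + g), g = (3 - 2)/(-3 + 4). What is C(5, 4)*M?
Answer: -180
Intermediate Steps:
g = 1 (g = 1/1 = 1*1 = 1)
C(O, V) = -5*O/2 - 5*V/2 (C(O, V) = -(V + O)*(4 + 1)/2 = -(O + V)*5/2 = -(5*O + 5*V)/2 = -5*O/2 - 5*V/2)
r(D) = 2*D²/3
M = 8 (M = 2*(-4 + 3*((⅔)*(-2)²)) = 2*(-4 + 3*((⅔)*4)) = 2*(-4 + 3*(8/3)) = 2*(-4 + 8) = 2*4 = 8)
C(5, 4)*M = (-5/2*5 - 5/2*4)*8 = (-25/2 - 10)*8 = -45/2*8 = -180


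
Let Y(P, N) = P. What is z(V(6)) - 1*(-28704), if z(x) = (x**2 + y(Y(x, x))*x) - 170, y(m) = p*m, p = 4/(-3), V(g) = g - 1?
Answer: 85577/3 ≈ 28526.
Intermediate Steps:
V(g) = -1 + g
p = -4/3 (p = 4*(-1/3) = -4/3 ≈ -1.3333)
y(m) = -4*m/3
z(x) = -170 - x**2/3 (z(x) = (x**2 + (-4*x/3)*x) - 170 = (x**2 - 4*x**2/3) - 170 = -x**2/3 - 170 = -170 - x**2/3)
z(V(6)) - 1*(-28704) = (-170 - (-1 + 6)**2/3) - 1*(-28704) = (-170 - 1/3*5**2) + 28704 = (-170 - 1/3*25) + 28704 = (-170 - 25/3) + 28704 = -535/3 + 28704 = 85577/3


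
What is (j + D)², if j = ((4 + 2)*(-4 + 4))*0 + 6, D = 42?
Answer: 2304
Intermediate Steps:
j = 6 (j = (6*0)*0 + 6 = 0*0 + 6 = 0 + 6 = 6)
(j + D)² = (6 + 42)² = 48² = 2304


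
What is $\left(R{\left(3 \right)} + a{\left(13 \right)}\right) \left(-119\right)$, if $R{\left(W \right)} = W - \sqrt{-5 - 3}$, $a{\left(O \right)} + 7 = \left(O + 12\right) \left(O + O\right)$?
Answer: $-76874 + 238 i \sqrt{2} \approx -76874.0 + 336.58 i$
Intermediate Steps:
$a{\left(O \right)} = -7 + 2 O \left(12 + O\right)$ ($a{\left(O \right)} = -7 + \left(O + 12\right) \left(O + O\right) = -7 + \left(12 + O\right) 2 O = -7 + 2 O \left(12 + O\right)$)
$R{\left(W \right)} = W - 2 i \sqrt{2}$ ($R{\left(W \right)} = W - \sqrt{-8} = W - 2 i \sqrt{2}$)
$\left(R{\left(3 \right)} + a{\left(13 \right)}\right) \left(-119\right) = \left(\left(3 - 2 i \sqrt{2}\right) + \left(-7 + 2 \cdot 13^{2} + 24 \cdot 13\right)\right) \left(-119\right) = \left(\left(3 - 2 i \sqrt{2}\right) + \left(-7 + 2 \cdot 169 + 312\right)\right) \left(-119\right) = \left(\left(3 - 2 i \sqrt{2}\right) + \left(-7 + 338 + 312\right)\right) \left(-119\right) = \left(\left(3 - 2 i \sqrt{2}\right) + 643\right) \left(-119\right) = \left(646 - 2 i \sqrt{2}\right) \left(-119\right) = -76874 + 238 i \sqrt{2}$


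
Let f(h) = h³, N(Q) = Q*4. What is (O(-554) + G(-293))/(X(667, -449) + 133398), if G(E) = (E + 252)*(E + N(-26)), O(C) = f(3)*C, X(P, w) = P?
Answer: 1319/134065 ≈ 0.0098385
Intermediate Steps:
N(Q) = 4*Q
O(C) = 27*C (O(C) = 3³*C = 27*C)
G(E) = (-104 + E)*(252 + E) (G(E) = (E + 252)*(E + 4*(-26)) = (252 + E)*(E - 104) = (252 + E)*(-104 + E) = (-104 + E)*(252 + E))
(O(-554) + G(-293))/(X(667, -449) + 133398) = (27*(-554) + (-26208 + (-293)² + 148*(-293)))/(667 + 133398) = (-14958 + (-26208 + 85849 - 43364))/134065 = (-14958 + 16277)*(1/134065) = 1319*(1/134065) = 1319/134065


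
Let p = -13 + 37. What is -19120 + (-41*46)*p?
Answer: -64384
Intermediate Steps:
p = 24
-19120 + (-41*46)*p = -19120 - 41*46*24 = -19120 - 1886*24 = -19120 - 45264 = -64384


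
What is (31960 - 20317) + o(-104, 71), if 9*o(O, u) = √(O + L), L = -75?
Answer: 11643 + I*√179/9 ≈ 11643.0 + 1.4866*I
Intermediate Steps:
o(O, u) = √(-75 + O)/9 (o(O, u) = √(O - 75)/9 = √(-75 + O)/9)
(31960 - 20317) + o(-104, 71) = (31960 - 20317) + √(-75 - 104)/9 = 11643 + √(-179)/9 = 11643 + (I*√179)/9 = 11643 + I*√179/9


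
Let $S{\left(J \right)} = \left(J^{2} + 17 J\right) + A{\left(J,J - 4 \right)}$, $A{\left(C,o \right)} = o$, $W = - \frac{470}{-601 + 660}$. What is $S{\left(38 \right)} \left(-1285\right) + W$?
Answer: $- \frac{161031530}{59} \approx -2.7293 \cdot 10^{6}$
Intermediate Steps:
$W = - \frac{470}{59} \approx -7.9661$
$S{\left(J \right)} = -4 + J^{2} + 18 J$ ($S{\left(J \right)} = \left(J^{2} + 17 J\right) + \left(J - 4\right) = \left(J^{2} + 17 J\right) + \left(-4 + J\right) = -4 + J^{2} + 18 J$)
$S{\left(38 \right)} \left(-1285\right) + W = \left(-4 + 38^{2} + 18 \cdot 38\right) \left(-1285\right) - \frac{470}{59} = \left(-4 + 1444 + 684\right) \left(-1285\right) - \frac{470}{59} = 2124 \left(-1285\right) - \frac{470}{59} = -2729340 - \frac{470}{59} = - \frac{161031530}{59}$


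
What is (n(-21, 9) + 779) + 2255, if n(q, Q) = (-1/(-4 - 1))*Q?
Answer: 15179/5 ≈ 3035.8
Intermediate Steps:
n(q, Q) = Q/5 (n(q, Q) = (-1/(-5))*Q = (-⅕*(-1))*Q = Q/5)
(n(-21, 9) + 779) + 2255 = ((⅕)*9 + 779) + 2255 = (9/5 + 779) + 2255 = 3904/5 + 2255 = 15179/5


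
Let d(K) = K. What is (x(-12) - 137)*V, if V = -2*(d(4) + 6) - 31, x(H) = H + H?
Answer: 8211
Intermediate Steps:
x(H) = 2*H
V = -51 (V = -2*(4 + 6) - 31 = -2*10 - 31 = -20 - 31 = -51)
(x(-12) - 137)*V = (2*(-12) - 137)*(-51) = (-24 - 137)*(-51) = -161*(-51) = 8211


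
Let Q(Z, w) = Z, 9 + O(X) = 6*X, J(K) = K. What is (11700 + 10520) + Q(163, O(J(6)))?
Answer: 22383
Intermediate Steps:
O(X) = -9 + 6*X
(11700 + 10520) + Q(163, O(J(6))) = (11700 + 10520) + 163 = 22220 + 163 = 22383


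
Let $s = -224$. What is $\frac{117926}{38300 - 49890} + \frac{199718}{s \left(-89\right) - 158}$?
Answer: $- \frac{4402202}{57306755} \approx -0.076818$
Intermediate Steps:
$\frac{117926}{38300 - 49890} + \frac{199718}{s \left(-89\right) - 158} = \frac{117926}{38300 - 49890} + \frac{199718}{\left(-224\right) \left(-89\right) - 158} = \frac{117926}{38300 - 49890} + \frac{199718}{19936 - 158} = \frac{117926}{-11590} + \frac{199718}{19778} = 117926 \left(- \frac{1}{11590}\right) + 199718 \cdot \frac{1}{19778} = - \frac{58963}{5795} + \frac{99859}{9889} = - \frac{4402202}{57306755}$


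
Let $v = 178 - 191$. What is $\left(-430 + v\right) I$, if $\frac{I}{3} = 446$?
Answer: $-592734$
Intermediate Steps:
$v = -13$ ($v = 178 - 191 = -13$)
$I = 1338$ ($I = 3 \cdot 446 = 1338$)
$\left(-430 + v\right) I = \left(-430 - 13\right) 1338 = \left(-443\right) 1338 = -592734$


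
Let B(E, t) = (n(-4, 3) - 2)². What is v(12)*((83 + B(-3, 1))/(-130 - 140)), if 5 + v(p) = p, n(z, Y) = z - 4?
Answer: -427/90 ≈ -4.7444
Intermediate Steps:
n(z, Y) = -4 + z
v(p) = -5 + p
B(E, t) = 100 (B(E, t) = ((-4 - 4) - 2)² = (-8 - 2)² = (-10)² = 100)
v(12)*((83 + B(-3, 1))/(-130 - 140)) = (-5 + 12)*((83 + 100)/(-130 - 140)) = 7*(183/(-270)) = 7*(183*(-1/270)) = 7*(-61/90) = -427/90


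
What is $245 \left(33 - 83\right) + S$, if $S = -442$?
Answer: $-12692$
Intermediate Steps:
$245 \left(33 - 83\right) + S = 245 \left(33 - 83\right) - 442 = 245 \left(-50\right) - 442 = -12250 - 442 = -12692$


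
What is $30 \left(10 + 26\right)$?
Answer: $1080$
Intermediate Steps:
$30 \left(10 + 26\right) = 30 \cdot 36 = 1080$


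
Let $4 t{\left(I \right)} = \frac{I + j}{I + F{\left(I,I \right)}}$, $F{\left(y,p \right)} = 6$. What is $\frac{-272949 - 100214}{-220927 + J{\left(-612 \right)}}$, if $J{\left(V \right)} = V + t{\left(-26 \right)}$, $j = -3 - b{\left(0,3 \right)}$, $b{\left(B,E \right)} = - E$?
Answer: $\frac{14926520}{8861547} \approx 1.6844$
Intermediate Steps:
$j = 0$ ($j = -3 - \left(-1\right) 3 = -3 - -3 = -3 + 3 = 0$)
$t{\left(I \right)} = \frac{I}{4 \left(6 + I\right)}$ ($t{\left(I \right)} = \frac{\left(I + 0\right) \frac{1}{I + 6}}{4} = \frac{I \frac{1}{6 + I}}{4} = \frac{I}{4 \left(6 + I\right)}$)
$J{\left(V \right)} = \frac{13}{40} + V$ ($J{\left(V \right)} = V + \frac{1}{4} \left(-26\right) \frac{1}{6 - 26} = V + \frac{1}{4} \left(-26\right) \frac{1}{-20} = V + \frac{1}{4} \left(-26\right) \left(- \frac{1}{20}\right) = V + \frac{13}{40} = \frac{13}{40} + V$)
$\frac{-272949 - 100214}{-220927 + J{\left(-612 \right)}} = \frac{-272949 - 100214}{-220927 + \left(\frac{13}{40} - 612\right)} = - \frac{373163}{-220927 - \frac{24467}{40}} = - \frac{373163}{- \frac{8861547}{40}} = \left(-373163\right) \left(- \frac{40}{8861547}\right) = \frac{14926520}{8861547}$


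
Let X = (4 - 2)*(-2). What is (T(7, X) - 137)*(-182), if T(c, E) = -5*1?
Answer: 25844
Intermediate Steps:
X = -4 (X = 2*(-2) = -4)
T(c, E) = -5
(T(7, X) - 137)*(-182) = (-5 - 137)*(-182) = -142*(-182) = 25844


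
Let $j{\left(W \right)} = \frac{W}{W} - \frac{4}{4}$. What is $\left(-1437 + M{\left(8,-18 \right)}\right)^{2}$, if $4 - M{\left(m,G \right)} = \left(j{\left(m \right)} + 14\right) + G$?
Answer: $2042041$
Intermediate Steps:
$j{\left(W \right)} = 0$ ($j{\left(W \right)} = 1 - 1 = 0$)
$M{\left(m,G \right)} = -10 - G$ ($M{\left(m,G \right)} = 4 - \left(\left(0 + 14\right) + G\right) = 4 - \left(14 + G\right) = -10 - G$)
$\left(-1437 + M{\left(8,-18 \right)}\right)^{2} = \left(-1437 - -8\right)^{2} = \left(-1437 + \left(-10 + 18\right)\right)^{2} = \left(-1437 + 8\right)^{2} = \left(-1429\right)^{2} = 2042041$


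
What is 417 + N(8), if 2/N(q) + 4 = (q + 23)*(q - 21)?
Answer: 169717/407 ≈ 417.00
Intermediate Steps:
N(q) = 2/(-4 + (-21 + q)*(23 + q)) (N(q) = 2/(-4 + (q + 23)*(q - 21)) = 2/(-4 + (23 + q)*(-21 + q)) = 2/(-4 + (-21 + q)*(23 + q)))
417 + N(8) = 417 + 2/(-487 + 8² + 2*8) = 417 + 2/(-487 + 64 + 16) = 417 + 2/(-407) = 417 + 2*(-1/407) = 417 - 2/407 = 169717/407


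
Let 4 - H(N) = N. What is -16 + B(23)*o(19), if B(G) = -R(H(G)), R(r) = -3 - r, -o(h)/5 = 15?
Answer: 1184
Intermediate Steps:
H(N) = 4 - N
o(h) = -75 (o(h) = -5*15 = -75)
B(G) = 7 - G (B(G) = -(-3 - (4 - G)) = -(-3 + (-4 + G)) = -(-7 + G) = 7 - G)
-16 + B(23)*o(19) = -16 + (7 - 1*23)*(-75) = -16 + (7 - 23)*(-75) = -16 - 16*(-75) = -16 + 1200 = 1184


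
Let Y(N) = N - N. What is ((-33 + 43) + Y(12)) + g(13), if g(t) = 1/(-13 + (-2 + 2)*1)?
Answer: 129/13 ≈ 9.9231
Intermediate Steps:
Y(N) = 0
g(t) = -1/13 (g(t) = 1/(-13 + 0*1) = 1/(-13 + 0) = 1/(-13) = -1/13)
((-33 + 43) + Y(12)) + g(13) = ((-33 + 43) + 0) - 1/13 = (10 + 0) - 1/13 = 10 - 1/13 = 129/13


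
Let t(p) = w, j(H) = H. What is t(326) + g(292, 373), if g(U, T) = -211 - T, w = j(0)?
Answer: -584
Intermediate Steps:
w = 0
t(p) = 0
t(326) + g(292, 373) = 0 + (-211 - 1*373) = 0 + (-211 - 373) = 0 - 584 = -584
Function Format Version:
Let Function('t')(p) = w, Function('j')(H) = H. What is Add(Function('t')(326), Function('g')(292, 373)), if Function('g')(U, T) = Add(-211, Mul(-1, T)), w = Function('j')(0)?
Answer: -584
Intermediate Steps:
w = 0
Function('t')(p) = 0
Add(Function('t')(326), Function('g')(292, 373)) = Add(0, Add(-211, Mul(-1, 373))) = Add(0, Add(-211, -373)) = Add(0, -584) = -584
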